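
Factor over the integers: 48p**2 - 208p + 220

4(2p - 5)(6p - 11)

Pull out the common factor 4, then factor the remaining trinomial.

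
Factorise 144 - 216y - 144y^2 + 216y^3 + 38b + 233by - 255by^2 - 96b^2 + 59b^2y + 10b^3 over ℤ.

(2b - 3y + 2)(5b - 8y - 8)(b + 9y - 9)

Group: 2b(5b^2 + 37by - 53b - 72y^2 + 72) + (-3y + 2)(5b^2 + 37by - 53b - 72y^2 + 72); both groups contain (5b^2 + 37by - 53b - 72y^2 + 72), so (2b - 3y + 2) is a factor with cofactor 5b^2 + 37by - 53b - 72y^2 + 72.
The cofactor groups again: 5b^2 + 37by - 53b - 72y^2 + 72 = 5b(b + 9y - 9) + (-8y - 8)(b + 9y - 9); both groups contain (b + 9y - 9), giving (5b - 8y - 8)(b + 9y - 9).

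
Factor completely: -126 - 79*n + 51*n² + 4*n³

Among the possible rational roots, n = 9/4 is a root, so (4*n - 9) divides it; the quotient is n² + 15*n + 14.
The remaining quadratic factors as (n + 1)(n + 14).

(4*n - 9)*(n + 1)*(n + 14)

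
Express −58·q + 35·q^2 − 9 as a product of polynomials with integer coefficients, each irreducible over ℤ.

Need a pair with product 35·(−9) = −315 and sum −58: that's 5 and −63.
Split the middle term: 35·q^2 + 5·q − 63·q − 9 = 5·q·(7·q + 1) − 9·(7·q + 1).

(5·q − 9)·(7·q + 1)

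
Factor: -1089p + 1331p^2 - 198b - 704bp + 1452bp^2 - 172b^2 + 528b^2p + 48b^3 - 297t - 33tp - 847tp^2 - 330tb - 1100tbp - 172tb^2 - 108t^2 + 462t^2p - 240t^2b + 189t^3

Group: 7t(27t^2 + 12tb + 66tp + 27t - 4b^2 - 44bp + 18b - 121p^2 + 99p) + (-12b - 11)(27t^2 + 12tb + 66tp + 27t - 4b^2 - 44bp + 18b - 121p^2 + 99p); both groups contain (27t^2 + 12tb + 66tp + 27t - 4b^2 - 44bp + 18b - 121p^2 + 99p), so (7t - 12b - 11) is a factor with cofactor 27t^2 + 12tb + 66tp + 27t - 4b^2 - 44bp + 18b - 121p^2 + 99p.
The cofactor groups again: 27t^2 + 12tb + 66tp + 27t - 4b^2 - 44bp + 18b - 121p^2 + 99p = 9t(3t + 2b + 11p) + (-2b - 11p + 9)(3t + 2b + 11p); both groups contain (3t + 2b + 11p), giving (9t - 2b - 11p + 9)(3t + 2b + 11p).

(7t - 12b - 11)(9t - 2b - 11p + 9)(3t + 2b + 11p)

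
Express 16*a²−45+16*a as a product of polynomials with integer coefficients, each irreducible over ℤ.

(4*a+9)*(4*a−5)

Need a pair with product 16·(−45) = −720 and sum 16: that's 36 and −20.
Split the middle term: 16*a²+36*a − 20*a−45 = 4*a*(4*a+9) − 5*(4*a+9).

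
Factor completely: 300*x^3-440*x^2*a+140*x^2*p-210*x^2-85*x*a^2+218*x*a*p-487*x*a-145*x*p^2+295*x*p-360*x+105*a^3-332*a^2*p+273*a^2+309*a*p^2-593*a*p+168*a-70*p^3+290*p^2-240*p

(2*x-3*a+p-3)*(15*x-7*a+10*p)*(10*x+5*a-7*p+8)

Group: 10*x*(30*x^2-59*x*a+35*x*p-45*x+21*a^2-37*a*p+21*a+10*p^2-30*p) + (5*a-7*p+8)*(30*x^2-59*x*a+35*x*p-45*x+21*a^2-37*a*p+21*a+10*p^2-30*p); both groups contain (30*x^2-59*x*a+35*x*p-45*x+21*a^2-37*a*p+21*a+10*p^2-30*p), so (10*x+5*a-7*p+8) is a factor with cofactor 30*x^2-59*x*a+35*x*p-45*x+21*a^2-37*a*p+21*a+10*p^2-30*p.
The cofactor groups again: 30*x^2-59*x*a+35*x*p-45*x+21*a^2-37*a*p+21*a+10*p^2-30*p = 2*x*(15*x-7*a+10*p) + (-3*a+p-3)*(15*x-7*a+10*p); both groups contain (15*x-7*a+10*p), giving (2*x-3*a+p-3)*(15*x-7*a+10*p).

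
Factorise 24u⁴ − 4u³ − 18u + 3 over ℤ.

Group as (24u⁴ − 18u) + (−4u³ + 3) = 6u(4u³ − 3) − (4u³ − 3).
Both groups share the factor (4u³ − 3).

(6u − 1)(4u³ − 3)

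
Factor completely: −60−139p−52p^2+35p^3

(5p+4)(7p+5)(p−3)

By the rational root theorem, p = 3 is a root, so (p−3) is a factor; dividing leaves 35p^2+53p+20.
The remaining quadratic factors as (5p+4)(7p+5).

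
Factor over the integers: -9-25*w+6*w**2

(2*w-9)*(3*w+1)

Need a pair with product 6·(-9) = -54 and sum -25: that's -27 and 2.
Split the middle term: 6*w**2-27*w + 2*w-9 = 3*w*(2*w-9) + (2*w-9).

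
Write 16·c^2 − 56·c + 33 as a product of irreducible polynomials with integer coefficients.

Need a pair with product 16·33 = 528 and sum −56: that's −44 and −12.
Split the middle term: 16·c^2 − 44·c − 12·c + 33 = 4·c·(4·c − 11) − 3·(4·c − 11).

(4·c − 11)·(4·c − 3)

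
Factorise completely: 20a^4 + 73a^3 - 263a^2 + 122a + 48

Trying the rational-root candidates, a = -6 is a root, giving the factor (a + 6) and quotient 20a^3 - 47a^2 + 19a + 8.
Then a = -1/4 is a root, giving the factor (4a + 1) and quotient 5a^2 - 13a + 8.
The remaining quadratic factors as (5a - 8)(a - 1).

(4a + 1)(5a - 8)(a + 6)(a - 1)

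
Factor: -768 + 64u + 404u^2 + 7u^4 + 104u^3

(7u - 8)(u + 2)(u + 6)(u + 8)

Testing divisors of the constant over divisors of the leading coefficient, u = -2 is a root, so (u + 2) divides it; the quotient is 7u^3 + 90u^2 + 224u - 384.
Next, u = -6 is a root, so (u + 6) divides it; the quotient is 7u^2 + 48u - 64.
The remaining quadratic factors as (7u - 8)(u + 8).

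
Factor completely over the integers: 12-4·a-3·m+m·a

Group as (m·a-3·m) + (-4·a+12) = m·(a-3) - 4·(a-3).
Both groups share the factor (a-3).

(a-3)·(m-4)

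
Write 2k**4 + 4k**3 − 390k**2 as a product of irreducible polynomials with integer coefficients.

Pull out the common factor 2k**2, then factor the remaining trinomial.

2k**2(k + 15)(k − 13)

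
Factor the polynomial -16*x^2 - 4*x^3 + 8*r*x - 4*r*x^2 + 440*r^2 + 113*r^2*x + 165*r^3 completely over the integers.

(11*r - 2*x)*(3*r + 2*x + 8)*(5*r + x)

Group: 11*r*(15*r^2 + 13*r*x + 40*r + 2*x^2 + 8*x) - 2*x*(15*r^2 + 13*r*x + 40*r + 2*x^2 + 8*x); both groups contain (15*r^2 + 13*r*x + 40*r + 2*x^2 + 8*x), so (11*r - 2*x) is a factor with cofactor 15*r^2 + 13*r*x + 40*r + 2*x^2 + 8*x.
The cofactor groups again: 15*r^2 + 13*r*x + 40*r + 2*x^2 + 8*x = 5*r*(3*r + 2*x + 8) + x*(3*r + 2*x + 8); both groups contain (3*r + 2*x + 8), giving (5*r + x)*(3*r + 2*x + 8).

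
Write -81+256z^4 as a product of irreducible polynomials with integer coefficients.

(4z)⁴ − (3)⁴ = ((4z)² − (3)²)((4z)² + (3)²); the first factor splits again, the second (16z^2+9) is irreducible.

(4z+3)(4z-3)(16z^2+9)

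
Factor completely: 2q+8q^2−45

(2q+5)(4q−9)

Need a pair with product 8·(−45) = −360 and sum 2: that's −18 and 20.
Split the middle term: 8q^2−18q + 20q−45 = 2q(4q−9) + 5(4q−9).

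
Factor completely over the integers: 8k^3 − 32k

8k(k + 2)(k − 2)

Every term has a factor of 8k. Then k^2 − 4 = (k)² − (2)².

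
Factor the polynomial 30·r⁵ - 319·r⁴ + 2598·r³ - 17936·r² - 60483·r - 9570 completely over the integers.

Trying the rational-root candidates, r = -11/5 is a root, so (5·r + 11) is a factor; dividing leaves 6·r⁴ - 77·r³ + 689·r² - 5103·r - 870.
Then r = 10 is a root, so (r - 10) is a factor; dividing leaves 6·r³ - 17·r² + 519·r + 87.
Next, r = -1/6 is a root, giving the factor (6·r + 1) and quotient r² - 3·r + 87.
The quadratic r² - 3·r + 87 has discriminant -339 < 0 and is irreducible over ℤ.

(5·r + 11)·(6·r + 1)·(r - 10)·(r² - 3·r + 87)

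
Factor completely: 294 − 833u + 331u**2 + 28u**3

Among the possible rational roots, u = −14 is a root, so (u + 14) divides it; the quotient is 28u**2 − 61u + 21.
The remaining quadratic factors as (7u − 3)(4u − 7).

(4u − 7)(7u − 3)(u + 14)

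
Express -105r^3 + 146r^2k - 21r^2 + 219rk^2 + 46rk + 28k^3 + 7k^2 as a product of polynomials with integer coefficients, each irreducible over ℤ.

-(3r - 7k)(5r + 4k + 1)(7r + k)

Group: 7r(-15r^2 + 23rk - 3r + 28k^2 + 7k) + k(-15r^2 + 23rk - 3r + 28k^2 + 7k); both groups contain (-15r^2 + 23rk - 3r + 28k^2 + 7k), so (7r + k) is a factor with cofactor -15r^2 + 23rk - 3r + 28k^2 + 7k.
The cofactor groups again: -15r^2 + 23rk - 3r + 28k^2 + 7k = -5r(3r - 7k) + (-4k - 1)(3r - 7k); both groups contain (3r - 7k), giving -(5r + 4k + 1)(3r - 7k).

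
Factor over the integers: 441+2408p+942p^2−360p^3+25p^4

(5p+1)(5p+7)(p−7)(p−9)

Trying the rational-root candidates, p = −7/5 is a root, so (5p+7) is a factor; dividing leaves 5p^3−79p^2+299p+63.
Continuing, p = 9 is a root, so (p−9) divides it; the quotient is 5p^2−34p−7.
The remaining quadratic factors as (p−7)(5p+1).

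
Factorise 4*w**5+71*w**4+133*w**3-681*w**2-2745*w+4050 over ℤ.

(4*w-5)*(w+15)*(w-3)*(w**2+7*w+18)

Testing divisors of the constant over divisors of the leading coefficient, w = 3 is a root, so (w-3) divides it; the quotient is 4*w**4+83*w**3+382*w**2+465*w-1350.
Then w = 5/4 is a root, so (4*w-5) is a factor; dividing leaves w**3+22*w**2+123*w+270.
Then w = -15 is a root, so (w+15) is a factor; dividing leaves w**2+7*w+18.
The quadratic w**2+7*w+18 has discriminant -23 < 0 and is irreducible over ℤ.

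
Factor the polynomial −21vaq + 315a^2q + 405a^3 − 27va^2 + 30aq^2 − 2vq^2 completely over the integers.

Group: 3a(−9va − vq + 135a^2 + 15aq) + 2q(−9va − vq + 135a^2 + 15aq); both groups contain (−9va − vq + 135a^2 + 15aq), so (3a + 2q) is a factor with cofactor −9va − vq + 135a^2 + 15aq.
The cofactor groups again: −9va − vq + 135a^2 + 15aq = −9a(v − 15a) − q(v − 15a); both groups contain (v − 15a), giving −(9a + q)(v − 15a).

−(v − 15a)(3a + 2q)(9a + q)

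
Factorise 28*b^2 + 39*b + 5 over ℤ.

Need a pair with product 28·5 = 140 and sum 39: that's 4 and 35.
Split the middle term: 28*b^2 + 4*b + 35*b + 5 = 4*b*(7*b + 1) + 5*(7*b + 1).

(4*b + 5)*(7*b + 1)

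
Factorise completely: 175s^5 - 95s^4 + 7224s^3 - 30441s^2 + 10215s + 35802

Among the possible rational roots, s = 9/5 is a root, giving the factor (5s - 9) and quotient 35s^4 + 44s^3 + 1524s^2 - 3345s - 3978.
Then s = 13/5 is a root, so (5s - 13) divides it; the quotient is 7s^3 + 27s^2 + 375s + 306.
Continuing, s = -6/7 is a root, giving the factor (7s + 6) and quotient s^2 + 3s + 51.
The quadratic s^2 + 3s + 51 has discriminant -195 < 0 and is irreducible over ℤ.

(5s - 13)(5s - 9)(7s + 6)(s^2 + 3s + 51)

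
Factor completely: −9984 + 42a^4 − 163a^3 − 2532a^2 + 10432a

(6a − 13)(7a − 12)(a + 8)(a − 8)

Among the possible rational roots, a = 13/6 is a root, giving the factor (6a − 13) and quotient 7a^3 − 12a^2 − 448a + 768.
Next, a = 8 is a root, so (a − 8) is a factor; dividing leaves 7a^2 + 44a − 96.
The remaining quadratic factors as (7a − 12)(a + 8).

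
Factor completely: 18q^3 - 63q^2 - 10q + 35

(2q - 7)(9q^2 - 5)

Group as (18q^3 - 10q) + (-63q^2 + 35) = 2q(9q^2 - 5) - 7(9q^2 - 5).
Both groups share the factor (9q^2 - 5).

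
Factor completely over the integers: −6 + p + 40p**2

(5p + 2)(8p − 3)

Need a pair with product 40·(−6) = −240 and sum 1: that's 16 and −15.
Split the middle term: 40p**2 + 16p − 15p − 6 = 8p(5p + 2) − 3(5p + 2).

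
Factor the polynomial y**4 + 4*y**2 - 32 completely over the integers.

(y + 2)*(y - 2)*(y**2 + 8)

Substitute u = y**2 to get a quadratic in u, then factor.
y**2 + 8 is irreducible over ℤ (always positive, so no real roots).
y**2 - 4 is a difference of squares.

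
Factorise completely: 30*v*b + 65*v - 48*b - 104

(5*v - 8)*(6*b + 13)

Group as (30*v*b + 65*v) + (-48*b - 104) = 5*v*(6*b + 13) - 8*(6*b + 13).
Both groups share the factor (6*b + 13).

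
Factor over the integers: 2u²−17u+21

(2u−3)(u−7)

Need a pair with product 2·21 = 42 and sum −17: that's −14 and −3.
Split the middle term: 2u²−14u − 3u+21 = 2u(u−7) − 3(u−7).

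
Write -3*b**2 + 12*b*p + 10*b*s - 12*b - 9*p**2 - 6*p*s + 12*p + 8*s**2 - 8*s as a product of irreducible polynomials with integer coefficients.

Group: -3*b*(b - 3*p - 4*s + 4) + (3*p - 2*s)*(b - 3*p - 4*s + 4); both groups contain (b - 3*p - 4*s + 4).

-(3*b - 3*p + 2*s)*(b - 3*p - 4*s + 4)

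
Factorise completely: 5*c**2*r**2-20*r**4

Every term has a factor of 5*r**2. Then c**2-4*r**2 = (c)² − (2*r)².

5*r**2*(c+2*r)*(c-2*r)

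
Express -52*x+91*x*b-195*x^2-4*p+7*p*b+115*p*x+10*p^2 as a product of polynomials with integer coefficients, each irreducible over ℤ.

(10*p-15*x+7*b-4)*(p+13*x)

Group: 10*p*(p+13*x) + (-15*x+7*b-4)*(p+13*x); both groups contain (p+13*x).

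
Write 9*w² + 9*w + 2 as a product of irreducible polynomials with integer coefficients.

Need a pair with product 9·2 = 18 and sum 9: that's 3 and 6.
Split the middle term: 9*w² + 3*w + 6*w + 2 = 3*w*(3*w + 1) + 2*(3*w + 1).

(3*w + 1)*(3*w + 2)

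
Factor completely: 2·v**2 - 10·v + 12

2·(v - 2)·(v - 3)

Pull out the common factor 2, then factor the remaining trinomial.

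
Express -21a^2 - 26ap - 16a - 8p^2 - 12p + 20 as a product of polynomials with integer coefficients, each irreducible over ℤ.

Group: -7a(3a + 2p - 2) + (-4p - 10)(3a + 2p - 2); both groups contain (3a + 2p - 2).

-(3a + 2p - 2)(7a + 4p + 10)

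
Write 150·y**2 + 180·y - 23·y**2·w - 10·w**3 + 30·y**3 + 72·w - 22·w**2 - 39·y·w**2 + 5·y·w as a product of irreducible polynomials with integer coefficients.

(3·y - 5·w + 9)·(5·y + 2·w)·(2·y + w + 4)

Group: 3·y·(10·y**2 + 9·y·w + 20·y + 2·w**2 + 8·w) + (-5·w + 9)·(10·y**2 + 9·y·w + 20·y + 2·w**2 + 8·w); both groups contain (10·y**2 + 9·y·w + 20·y + 2·w**2 + 8·w), so (3·y - 5·w + 9) is a factor with cofactor 10·y**2 + 9·y·w + 20·y + 2·w**2 + 8·w.
The cofactor groups again: 10·y**2 + 9·y·w + 20·y + 2·w**2 + 8·w = 5·y·(2·y + w + 4) + 2·w·(2·y + w + 4); both groups contain (2·y + w + 4), giving (5·y + 2·w)·(2·y + w + 4).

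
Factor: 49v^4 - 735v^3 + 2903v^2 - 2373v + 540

Among the possible rational roots, v = 9 is a root, giving the factor (v - 9) and quotient 49v^3 - 294v^2 + 257v - 60.
Next, v = 4/7 is a root, so (7v - 4) divides it; the quotient is 7v^2 - 38v + 15.
The remaining quadratic factors as (v - 5)(7v - 3).

(7v - 3)(7v - 4)(v - 5)(v - 9)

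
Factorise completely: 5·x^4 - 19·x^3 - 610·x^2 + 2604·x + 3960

(5·x + 6)·(x + 11)·(x - 10)·(x - 6)

By the rational root theorem, x = 6 is a root, so (x - 6) is a factor; dividing leaves 5·x^3 + 11·x^2 - 544·x - 660.
Then x = -6/5 is a root, giving the factor (5·x + 6) and quotient x^2 + x - 110.
The remaining quadratic factors as (x - 10)(x + 11).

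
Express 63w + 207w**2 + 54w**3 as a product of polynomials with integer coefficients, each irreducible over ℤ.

9w(2w + 7)(3w + 1)

Pull out the common factor 9w, then factor the remaining trinomial.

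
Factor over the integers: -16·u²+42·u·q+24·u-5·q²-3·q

Group: -8·u·(2·u-5·q-3) + q·(2·u-5·q-3); both groups contain (2·u-5·q-3).

-(2·u-5·q-3)·(8·u-q)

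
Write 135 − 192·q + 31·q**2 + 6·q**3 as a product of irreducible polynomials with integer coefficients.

(6·q − 5)·(q + 9)·(q − 3)

By the rational root theorem, q = 3 is a root, giving the factor (q − 3) and quotient 6·q**2 + 49·q − 45.
The remaining quadratic factors as (6·q − 5)(q + 9).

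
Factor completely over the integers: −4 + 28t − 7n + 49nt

Group as (49nt − 7n) + (28t − 4) = 7n(7t − 1) + 4(7t − 1).
Both groups share the factor (7t − 1).

(7n + 4)(7t − 1)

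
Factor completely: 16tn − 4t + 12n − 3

Group as (16tn − 4t) + (12n − 3) = 4t(4n − 1) + 3(4n − 1).
Both groups share the factor (4n − 1).

(4n − 1)(4t + 3)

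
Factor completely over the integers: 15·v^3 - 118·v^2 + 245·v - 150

By the rational root theorem, v = 5/3 is a root, so (3·v - 5) divides it; the quotient is 5·v^2 - 31·v + 30.
The remaining quadratic factors as (5·v - 6)(v - 5).

(3·v - 5)·(5·v - 6)·(v - 5)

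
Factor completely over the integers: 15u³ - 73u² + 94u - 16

(3u - 8)(5u - 1)(u - 2)

Testing divisors of the constant over divisors of the leading coefficient, u = 8/3 is a root, so (3u - 8) is a factor; dividing leaves 5u² - 11u + 2.
The remaining quadratic factors as (5u - 1)(u - 2).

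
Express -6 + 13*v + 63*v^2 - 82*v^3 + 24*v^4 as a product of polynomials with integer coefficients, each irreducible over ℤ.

Trying the rational-root candidates, v = 1/4 is a root, so (4*v - 1) divides it; the quotient is 6*v^3 - 19*v^2 + 11*v + 6.
Continuing, v = -1/3 is a root, so (3*v + 1) divides it; the quotient is 2*v^2 - 7*v + 6.
The remaining quadratic factors as (v - 2)(2*v - 3).

(2*v - 3)*(3*v + 1)*(4*v - 1)*(v - 2)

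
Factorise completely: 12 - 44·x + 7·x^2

Need a pair with product 7·12 = 84 and sum -44: that's -42 and -2.
Split the middle term: 7·x^2 - 42·x - 2·x + 12 = 7·x·(x - 6) - 2·(x - 6).

(7·x - 2)·(x - 6)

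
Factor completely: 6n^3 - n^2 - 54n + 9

Testing divisors of the constant over divisors of the leading coefficient, n = -3 is a root, giving the factor (n + 3) and quotient 6n^2 - 19n + 3.
The remaining quadratic factors as (6n - 1)(n - 3).

(6n - 1)(n + 3)(n - 3)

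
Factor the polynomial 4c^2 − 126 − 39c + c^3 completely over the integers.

(c + 3)(c + 7)(c − 6)

Trying the rational-root candidates, c = −7 is a root, so (c + 7) divides it; the quotient is c^2 − 3c − 18.
The remaining quadratic factors as (c − 6)(c + 3).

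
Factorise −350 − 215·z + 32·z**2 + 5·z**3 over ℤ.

Among the possible rational roots, z = −10 is a root, so (z + 10) divides it; the quotient is 5·z**2 − 18·z − 35.
The remaining quadratic factors as (z − 5)(5·z + 7).

(5·z + 7)·(z + 10)·(z − 5)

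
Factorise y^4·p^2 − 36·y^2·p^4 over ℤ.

p^2·y^2·(y − 6·p)·(y + 6·p)

Every term has a factor of y^2·p^2; factoring it out leaves y^2 − 36·p^2.
Recognize a difference of squares with the parts y and 6·p.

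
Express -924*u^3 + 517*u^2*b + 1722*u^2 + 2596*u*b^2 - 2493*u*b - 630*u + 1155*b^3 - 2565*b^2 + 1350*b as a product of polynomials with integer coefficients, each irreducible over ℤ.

-(7*u - 15*b)*(11*u + 11*b - 15)*(12*u + 7*b - 6)

Group: 12*u*(-77*u^2 + 88*u*b + 105*u + 165*b^2 - 225*b) + (7*b - 6)*(-77*u^2 + 88*u*b + 105*u + 165*b^2 - 225*b); both groups contain (-77*u^2 + 88*u*b + 105*u + 165*b^2 - 225*b), so (12*u + 7*b - 6) is a factor with cofactor -77*u^2 + 88*u*b + 105*u + 165*b^2 - 225*b.
The cofactor groups again: -77*u^2 + 88*u*b + 105*u + 165*b^2 - 225*b = -11*u*(7*u - 15*b) + (-11*b + 15)*(7*u - 15*b); both groups contain (7*u - 15*b), giving -(11*u + 11*b - 15)*(7*u - 15*b).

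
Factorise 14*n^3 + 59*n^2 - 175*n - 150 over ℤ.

(2*n - 5)*(7*n + 5)*(n + 6)

Among the possible rational roots, n = -5/7 is a root, so (7*n + 5) is a factor; dividing leaves 2*n^2 + 7*n - 30.
The remaining quadratic factors as (2*n - 5)(n + 6).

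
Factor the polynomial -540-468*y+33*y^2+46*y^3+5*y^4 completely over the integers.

(5*y+6)*(y+5)*(y+6)*(y-3)

Trying the rational-root candidates, y = -6/5 is a root, so (5*y+6) divides it; the quotient is y^3+8*y^2-3*y-90.
Next, y = 3 is a root, giving the factor (y-3) and quotient y^2+11*y+30.
The remaining quadratic factors as (y+6)(y+5).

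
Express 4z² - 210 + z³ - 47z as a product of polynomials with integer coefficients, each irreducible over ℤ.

(z + 5)(z + 6)(z - 7)

Among the possible rational roots, z = -6 is a root, giving the factor (z + 6) and quotient z² - 2z - 35.
The remaining quadratic factors as (z + 5)(z - 7).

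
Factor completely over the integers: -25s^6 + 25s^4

Every term has a factor of 25s^4; factoring it out leaves -s^2 + 1.
Recognize a difference of squares with the parts 1 and s.

-25s^4(s + 1)(s - 1)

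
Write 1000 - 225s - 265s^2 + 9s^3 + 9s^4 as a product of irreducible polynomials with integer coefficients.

Trying the rational-root candidates, s = -5 is a root, so (s + 5) divides it; the quotient is 9s^3 - 36s^2 - 85s + 200.
Next, s = 5 is a root, giving the factor (s - 5) and quotient 9s^2 + 9s - 40.
The remaining quadratic factors as (3s - 5)(3s + 8).

(3s + 8)(3s - 5)(s + 5)(s - 5)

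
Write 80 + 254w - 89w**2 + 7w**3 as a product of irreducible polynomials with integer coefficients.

(7w + 2)(w - 5)(w - 8)

Testing divisors of the constant over divisors of the leading coefficient, w = 8 is a root, so (w - 8) is a factor; dividing leaves 7w**2 - 33w - 10.
The remaining quadratic factors as (w - 5)(7w + 2).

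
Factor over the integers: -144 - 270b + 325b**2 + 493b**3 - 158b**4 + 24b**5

By the rational root theorem, b = 3/4 is a root, so (4b - 3) is a factor; dividing leaves 6b**4 - 35b**3 + 97b**2 + 154b + 48.
Then b = -1/2 is a root, giving the factor (2b + 1) and quotient 3b**3 - 19b**2 + 58b + 48.
Continuing, b = -2/3 is a root, so (3b + 2) is a factor; dividing leaves b**2 - 7b + 24.
The quadratic b**2 - 7b + 24 has discriminant -47 < 0 and is irreducible over ℤ.

(2b + 1)(3b + 2)(4b - 3)(b**2 - 7b + 24)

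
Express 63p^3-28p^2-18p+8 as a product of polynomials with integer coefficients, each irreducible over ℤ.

(9p-4)(7p^2-2)

Group as (63p^3-18p) + (-28p^2+8) = 9p(7p^2-2) - 4(7p^2-2).
Both groups share the factor (7p^2-2).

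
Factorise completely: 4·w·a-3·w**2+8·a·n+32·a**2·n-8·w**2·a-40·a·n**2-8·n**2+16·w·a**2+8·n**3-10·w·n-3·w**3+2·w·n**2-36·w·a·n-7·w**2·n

Group: 3·w·(-w**2-4·w·a-w·n-w-8·a·n+2·n**2-2·n) + (-4·a+4·n)·(-w**2-4·w·a-w·n-w-8·a·n+2·n**2-2·n); both groups contain (-w**2-4·w·a-w·n-w-8·a·n+2·n**2-2·n), so (3·w-4·a+4·n) is a factor with cofactor -w**2-4·w·a-w·n-w-8·a·n+2·n**2-2·n.
The cofactor groups again: -w**2-4·w·a-w·n-w-8·a·n+2·n**2-2·n = -w·(w+4·a-n+1) - 2·n·(w+4·a-n+1); both groups contain (w+4·a-n+1), giving -(w+2·n)·(w+4·a-n+1).

-(3·w-4·a+4·n)·(w+2·n)·(w+4·a-n+1)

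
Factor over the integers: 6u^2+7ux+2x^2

Group: 3u(2u+x) + 2x(2u+x); both groups contain (2u+x).

(2u+x)(3u+2x)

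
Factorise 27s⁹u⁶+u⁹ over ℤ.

u⁶(3s³+u)(9s⁶-3s³u+u²)

Factor out u⁶ first: what remains is 27s⁹+u³.
Recognize a sum of cubes with the parts u and 3s³.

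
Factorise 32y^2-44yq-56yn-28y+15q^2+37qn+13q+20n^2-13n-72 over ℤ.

Group: 8y(4y-3q-5n-8) + (-5q-4n+9)(4y-3q-5n-8); both groups contain (4y-3q-5n-8).

(8y-5q-4n+9)(4y-3q-5n-8)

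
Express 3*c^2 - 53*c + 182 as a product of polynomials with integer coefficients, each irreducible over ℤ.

(3*c - 14)*(c - 13)

Need a pair with product 3·182 = 546 and sum -53: that's -14 and -39.
Split the middle term: 3*c^2 - 14*c - 39*c + 182 = c*(3*c - 14) - 13*(3*c - 14).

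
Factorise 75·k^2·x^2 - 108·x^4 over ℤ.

Every term has a factor of 3·x^2. Then 25·k^2 - 36·x^2 = (5·k)² − (6·x)².

3·x^2·(5·k + 6·x)·(5·k - 6·x)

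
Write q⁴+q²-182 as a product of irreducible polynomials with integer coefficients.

Substitute u = q² to get a quadratic in u, then factor.
q²-13 is irreducible over ℤ (13 is not a perfect square).
q²+14 is irreducible over ℤ (always positive, so no real roots).

(q²+14)·(q²-13)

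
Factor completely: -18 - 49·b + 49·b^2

(7·b + 2)·(7·b - 9)

Need a pair with product 49·(-18) = -882 and sum -49: that's 14 and -63.
Split the middle term: 49·b^2 + 14·b - 63·b - 18 = 7·b·(7·b + 2) - 9·(7·b + 2).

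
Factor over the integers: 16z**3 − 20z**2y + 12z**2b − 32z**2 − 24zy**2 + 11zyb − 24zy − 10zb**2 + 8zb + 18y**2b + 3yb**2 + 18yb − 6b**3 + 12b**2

Group: 4z(4z**2 − 5zy + 6zb − 8z − 6y**2 − yb − 6y + 2b**2 − 4b) − 3b(4z**2 − 5zy + 6zb − 8z − 6y**2 − yb − 6y + 2b**2 − 4b); both groups contain (4z**2 − 5zy + 6zb − 8z − 6y**2 − yb − 6y + 2b**2 − 4b), so (4z − 3b) is a factor with cofactor 4z**2 − 5zy + 6zb − 8z − 6y**2 − yb − 6y + 2b**2 − 4b.
The cofactor groups again: 4z**2 − 5zy + 6zb − 8z − 6y**2 − yb − 6y + 2b**2 − 4b = 4z(z − 2y + b − 2) + (3y + 2b)(z − 2y + b − 2); both groups contain (z − 2y + b − 2), giving (4z + 3y + 2b)(z − 2y + b − 2).

(4z − 3b)(4z + 3y + 2b)(z − 2y + b − 2)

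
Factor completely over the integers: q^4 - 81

(q + 3)·(q - 3)·(q^2 + 9)

Difference of squares twice: with A = q and B = 3, A⁴ − B⁴ = (A² − B²)(A² + B²), and A² − B² factors again.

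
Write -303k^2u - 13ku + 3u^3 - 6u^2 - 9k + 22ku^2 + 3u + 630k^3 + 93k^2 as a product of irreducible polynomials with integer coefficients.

(14k - 3u + 3)(15k + u - 1)(3k - u)

Group: 14k(45k^2 - 12ku - 3k - u^2 + u) + (-3u + 3)(45k^2 - 12ku - 3k - u^2 + u); both groups contain (45k^2 - 12ku - 3k - u^2 + u), so (14k - 3u + 3) is a factor with cofactor 45k^2 - 12ku - 3k - u^2 + u.
The cofactor groups again: 45k^2 - 12ku - 3k - u^2 + u = 15k(3k - u) + (u - 1)(3k - u); both groups contain (3k - u), giving (15k + u - 1)(3k - u).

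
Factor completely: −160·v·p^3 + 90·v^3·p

10·p·v·(3·v − 4·p)·(3·v + 4·p)

Every term has a factor of 10·v·p. Then 9·v^2 − 16·p^2 = (3·v)² − (4·p)².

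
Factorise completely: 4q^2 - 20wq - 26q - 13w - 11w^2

Group: -w(11w - 2q + 13) - 2q(11w - 2q + 13); both groups contain (11w - 2q + 13).

-(11w - 2q + 13)(w + 2q)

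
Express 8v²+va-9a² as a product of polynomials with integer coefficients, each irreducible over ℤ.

Group: v(8v+9a) - a(8v+9a); both groups contain (8v+9a).

(v-a)(8v+9a)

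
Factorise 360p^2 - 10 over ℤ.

Every term has a factor of 10. Then 36p^2 - 1 = (6p)² − (1)².

10(6p + 1)(6p - 1)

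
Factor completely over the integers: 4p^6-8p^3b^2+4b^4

Pull out the common factor 4, leaving p^6-2p^3b^2+b^4.
Recognize a perfect-square trinomial with the parts b^2 and p^3.

4(p^3-b^2)^2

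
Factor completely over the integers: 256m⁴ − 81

Write as (16m²)² − (9)², then factor 16m² − 9 once more.

(4m + 3)(4m − 3)(16m² + 9)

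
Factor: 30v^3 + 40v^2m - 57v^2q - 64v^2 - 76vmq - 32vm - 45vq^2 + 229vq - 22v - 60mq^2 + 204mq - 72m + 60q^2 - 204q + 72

Group: 2v(15v^2 + 20vm + 9vq - 47v + 12mq - 36m - 12q + 36) + (-5q + 2)(15v^2 + 20vm + 9vq - 47v + 12mq - 36m - 12q + 36); both groups contain (15v^2 + 20vm + 9vq - 47v + 12mq - 36m - 12q + 36), so (2v - 5q + 2) is a factor with cofactor 15v^2 + 20vm + 9vq - 47v + 12mq - 36m - 12q + 36.
The cofactor groups again: 15v^2 + 20vm + 9vq - 47v + 12mq - 36m - 12q + 36 = 3v(5v + 3q - 9) + (4m - 4)(5v + 3q - 9); both groups contain (5v + 3q - 9), giving (3v + 4m - 4)(5v + 3q - 9).

(2v - 5q + 2)(5v + 3q - 9)(3v + 4m - 4)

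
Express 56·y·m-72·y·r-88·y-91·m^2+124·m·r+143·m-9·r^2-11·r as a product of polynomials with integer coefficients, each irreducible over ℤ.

Group: 7·m·(8·y-13·m+r) + (-9·r-11)·(8·y-13·m+r); both groups contain (8·y-13·m+r).

(8·y-13·m+r)·(7·m-9·r-11)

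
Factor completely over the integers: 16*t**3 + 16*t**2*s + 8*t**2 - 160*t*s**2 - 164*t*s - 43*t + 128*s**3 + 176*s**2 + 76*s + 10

Group: t*(16*t**2 - 48*t*s - 24*t + 32*s**2 + 28*s + 5) + (4*s + 2)*(16*t**2 - 48*t*s - 24*t + 32*s**2 + 28*s + 5); both groups contain (16*t**2 - 48*t*s - 24*t + 32*s**2 + 28*s + 5), so (t + 4*s + 2) is a factor with cofactor 16*t**2 - 48*t*s - 24*t + 32*s**2 + 28*s + 5.
The cofactor groups again: 16*t**2 - 48*t*s - 24*t + 32*s**2 + 28*s + 5 = 4*t*(4*t - 8*s - 5) + (-4*s - 1)*(4*t - 8*s - 5); both groups contain (4*t - 8*s - 5), giving (4*t - 4*s - 1)*(4*t - 8*s - 5).

(4*t - 4*s - 1)*(4*t - 8*s - 5)*(t + 4*s + 2)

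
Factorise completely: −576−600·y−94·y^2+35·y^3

By the rational root theorem, y = −8/5 is a root, so (5·y+8) is a factor; dividing leaves 7·y^2−30·y−72.
The remaining quadratic factors as (7·y+12)(y−6).

(5·y+8)·(7·y+12)·(y−6)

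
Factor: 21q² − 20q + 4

(3q − 2)(7q − 2)

Need a pair with product 21·4 = 84 and sum −20: that's −6 and −14.
Split the middle term: 21q² − 6q − 14q + 4 = 3q(7q − 2) − 2(7q − 2).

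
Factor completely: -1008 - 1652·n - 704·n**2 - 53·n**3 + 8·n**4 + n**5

Trying the rational-root candidates, n = -1 is a root, giving the factor (n + 1) and quotient n**4 + 7·n**3 - 60·n**2 - 644·n - 1008.
Then n = 9 is a root, so (n - 9) divides it; the quotient is n**3 + 16·n**2 + 84·n + 112.
Then n = -2 is a root, so (n + 2) divides it; the quotient is n**2 + 14·n + 56.
The quadratic n**2 + 14·n + 56 has discriminant -28 < 0 and is irreducible over ℤ.

(n + 1)·(n + 2)·(n - 9)·(n**2 + 14·n + 56)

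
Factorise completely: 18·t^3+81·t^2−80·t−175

Among the possible rational roots, t = −7/6 is a root, so (6·t+7) divides it; the quotient is 3·t^2+10·t−25.
The remaining quadratic factors as (t+5)(3·t−5).

(3·t−5)·(6·t+7)·(t+5)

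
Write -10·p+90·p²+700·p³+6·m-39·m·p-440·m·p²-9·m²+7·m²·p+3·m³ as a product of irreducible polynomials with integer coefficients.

(3·m-5·p)·(m+14·p-1)·(m-10·p-2)

Group: m·(3·m²+37·m·p-3·m-70·p²+5·p) + (-10·p-2)·(3·m²+37·m·p-3·m-70·p²+5·p); both groups contain (3·m²+37·m·p-3·m-70·p²+5·p), so (m-10·p-2) is a factor with cofactor 3·m²+37·m·p-3·m-70·p²+5·p.
The cofactor groups again: 3·m²+37·m·p-3·m-70·p²+5·p = m·(3·m-5·p) + (14·p-1)·(3·m-5·p); both groups contain (3·m-5·p), giving (m+14·p-1)·(3·m-5·p).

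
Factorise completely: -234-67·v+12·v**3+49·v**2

Trying the rational-root candidates, v = 9/4 is a root, giving the factor (4·v-9) and quotient 3·v**2+19·v+26.
The remaining quadratic factors as (v+2)(3·v+13).

(3·v+13)·(4·v-9)·(v+2)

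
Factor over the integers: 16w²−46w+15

(2w−5)(8w−3)

Need a pair with product 16·15 = 240 and sum −46: that's −40 and −6.
Split the middle term: 16w²−40w − 6w+15 = 8w(2w−5) − 3(2w−5).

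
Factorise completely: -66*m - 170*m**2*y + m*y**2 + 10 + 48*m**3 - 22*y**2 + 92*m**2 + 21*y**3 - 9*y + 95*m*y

Group: 8*m*(6*m**2 - 19*m*y + 13*m - 7*y**2 + 12*y - 5) + (-3*y - 2)*(6*m**2 - 19*m*y + 13*m - 7*y**2 + 12*y - 5); both groups contain (6*m**2 - 19*m*y + 13*m - 7*y**2 + 12*y - 5), so (8*m - 3*y - 2) is a factor with cofactor 6*m**2 - 19*m*y + 13*m - 7*y**2 + 12*y - 5.
The cofactor groups again: 6*m**2 - 19*m*y + 13*m - 7*y**2 + 12*y - 5 = 2*m*(3*m + y - 1) + (-7*y + 5)*(3*m + y - 1); both groups contain (3*m + y - 1), giving (2*m - 7*y + 5)*(3*m + y - 1).

(2*m - 7*y + 5)*(3*m + y - 1)*(8*m - 3*y - 2)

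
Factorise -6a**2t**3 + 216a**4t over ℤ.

Factor out 6a**2t, leaving 36a**2 - t**2, which is a difference of two squares.

6a**2t(6a + t)(6a - t)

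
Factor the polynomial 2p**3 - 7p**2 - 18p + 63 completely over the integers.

(2p - 7)(p + 3)(p - 3)

Among the possible rational roots, p = -3 is a root, giving the factor (p + 3) and quotient 2p**2 - 13p + 21.
The remaining quadratic factors as (p - 3)(2p - 7).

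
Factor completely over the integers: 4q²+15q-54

Need a pair with product 4·(-54) = -216 and sum 15: that's -9 and 24.
Split the middle term: 4q²-9q + 24q-54 = q(4q-9) + 6(4q-9).

(4q-9)(q+6)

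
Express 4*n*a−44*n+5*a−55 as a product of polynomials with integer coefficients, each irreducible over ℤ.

Group as (4*n*a−44*n) + (5*a−55) = 4*n*(a−11) + 5*(a−11).
Both groups share the factor (a−11).

(4*n+5)*(a−11)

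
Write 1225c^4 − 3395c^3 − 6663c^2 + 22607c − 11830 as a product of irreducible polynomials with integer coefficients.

(5c + 13)(5c − 14)(7c − 13)(7c − 5)

Testing divisors of the constant over divisors of the leading coefficient, c = 5/7 is a root, giving the factor (7c − 5) and quotient 175c^3 − 360c^2 − 1209c + 2366.
Then c = 13/7 is a root, so (7c − 13) divides it; the quotient is 25c^2 − 5c − 182.
The remaining quadratic factors as (5c + 13)(5c − 14).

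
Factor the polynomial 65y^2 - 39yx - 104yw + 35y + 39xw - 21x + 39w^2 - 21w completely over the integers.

(13y - 13w + 7)(5y - 3x - 3w)

Group: 13y(5y - 3x - 3w) + (-13w + 7)(5y - 3x - 3w); both groups contain (5y - 3x - 3w).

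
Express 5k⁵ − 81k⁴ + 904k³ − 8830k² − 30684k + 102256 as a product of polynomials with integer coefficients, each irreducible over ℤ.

Testing divisors of the constant over divisors of the leading coefficient, k = 11/5 is a root, giving the factor (5k − 11) and quotient k⁴ − 14k³ + 150k² − 1436k − 9296.
Next, k = −4 is a root, so (k + 4) divides it; the quotient is k³ − 18k² + 222k − 2324.
Then k = 14 is a root, so (k − 14) divides it; the quotient is k² − 4k + 166.
The quadratic k² − 4k + 166 has discriminant −648 < 0 and is irreducible over ℤ.

(5k − 11)(k + 4)(k − 14)(k² − 4k + 166)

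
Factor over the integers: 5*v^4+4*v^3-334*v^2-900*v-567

Among the possible rational roots, v = -1 is a root, so (v+1) divides it; the quotient is 5*v^3-v^2-333*v-567.
Continuing, v = 9 is a root, so (v-9) divides it; the quotient is 5*v^2+44*v+63.
The remaining quadratic factors as (v+7)(5*v+9).

(5*v+9)*(v+1)*(v+7)*(v-9)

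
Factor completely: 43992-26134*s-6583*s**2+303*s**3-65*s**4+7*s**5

(7*s-9)*(s+4)*(s-13)*(s**2+s+94)

Among the possible rational roots, s = 9/7 is a root, so (7*s-9) is a factor; dividing leaves s**4-8*s**3+33*s**2-898*s-4888.
Next, s = 13 is a root, so (s-13) divides it; the quotient is s**3+5*s**2+98*s+376.
Then s = -4 is a root, giving the factor (s+4) and quotient s**2+s+94.
The quadratic s**2+s+94 has discriminant -375 < 0 and is irreducible over ℤ.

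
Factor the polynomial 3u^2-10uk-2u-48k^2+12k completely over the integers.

(u-6k)(3u+8k-2)

Group: 3u(u-6k) + (8k-2)(u-6k); both groups contain (u-6k).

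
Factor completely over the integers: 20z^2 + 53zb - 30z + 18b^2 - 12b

Group: 4z(5z + 2b) + (9b - 6)(5z + 2b); both groups contain (5z + 2b).

(5z + 2b)(4z + 9b - 6)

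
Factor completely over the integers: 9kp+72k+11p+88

Group as (9kp+72k) + (11p+88) = 9k(p+8) + 11(p+8).
Both groups share the factor (p+8).

(9k+11)(p+8)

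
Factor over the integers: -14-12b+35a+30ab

(5a-2)(6b+7)

Group as (30ab+35a) + (-12b-14) = 5a(6b+7) - 2(6b+7).
Both groups share the factor (6b+7).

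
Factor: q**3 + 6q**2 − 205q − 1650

(q + 10)(q + 11)(q − 15)

Testing divisors of the constant over divisors of the leading coefficient, q = −11 is a root, so (q + 11) is a factor; dividing leaves q**2 − 5q − 150.
The remaining quadratic factors as (q + 10)(q − 15).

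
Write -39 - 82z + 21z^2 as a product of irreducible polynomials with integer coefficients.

Need a pair with product 21·(-39) = -819 and sum -82: that's -91 and 9.
Split the middle term: 21z^2 - 91z + 9z - 39 = 7z(3z - 13) + 3(3z - 13).

(3z - 13)(7z + 3)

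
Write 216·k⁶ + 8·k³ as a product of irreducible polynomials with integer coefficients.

8·k³·(3·k + 1)·(9·k² - 3·k + 1)

Factor out 8·k³ first: what remains is 27·k³ + 1.
Recognize a sum of cubes with the parts 1 and 3·k.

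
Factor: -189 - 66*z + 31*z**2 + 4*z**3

Trying the rational-root candidates, z = -7/4 is a root, so (4*z + 7) divides it; the quotient is z**2 + 6*z - 27.
The remaining quadratic factors as (z - 3)(z + 9).

(4*z + 7)*(z + 9)*(z - 3)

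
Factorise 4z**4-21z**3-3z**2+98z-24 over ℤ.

By the rational root theorem, z = -2 is a root, giving the factor (z+2) and quotient 4z**3-29z**2+55z-12.
Next, z = 4 is a root, giving the factor (z-4) and quotient 4z**2-13z+3.
The remaining quadratic factors as (z-3)(4z-1).

(4z-1)(z+2)(z-3)(z-4)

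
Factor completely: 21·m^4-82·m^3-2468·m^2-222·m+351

Testing divisors of the constant over divisors of the leading coefficient, m = -9 is a root, so (m+9) is a factor; dividing leaves 21·m^3-271·m^2-29·m+39.
Continuing, m = -3/7 is a root, so (7·m+3) divides it; the quotient is 3·m^2-40·m+13.
The remaining quadratic factors as (3·m-1)(m-13).

(3·m-1)·(7·m+3)·(m+9)·(m-13)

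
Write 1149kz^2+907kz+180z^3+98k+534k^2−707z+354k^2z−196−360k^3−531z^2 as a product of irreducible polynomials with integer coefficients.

−(12k+15z+7)(5k−12z−7)(6k+z−4)

Group: 6k(−60k^2+69kz+49k+180z^2+189z+49) + (z−4)(−60k^2+69kz+49k+180z^2+189z+49); both groups contain (−60k^2+69kz+49k+180z^2+189z+49), so (6k+z−4) is a factor with cofactor −60k^2+69kz+49k+180z^2+189z+49.
The cofactor groups again: −60k^2+69kz+49k+180z^2+189z+49 = −12k(5k−12z−7) + (−15z−7)(5k−12z−7); both groups contain (5k−12z−7), giving −(12k+15z+7)(5k−12z−7).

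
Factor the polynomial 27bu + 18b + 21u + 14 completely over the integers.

(3u + 2)(9b + 7)

Group as (27bu + 18b) + (21u + 14) = 9b(3u + 2) + 7(3u + 2).
Both groups share the factor (3u + 2).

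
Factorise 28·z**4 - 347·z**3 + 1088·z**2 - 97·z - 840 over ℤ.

(4·z + 3)·(7·z - 8)·(z - 5)·(z - 7)

Trying the rational-root candidates, z = 7 is a root, so (z - 7) divides it; the quotient is 28·z**3 - 151·z**2 + 31·z + 120.
Next, z = 8/7 is a root, so (7·z - 8) divides it; the quotient is 4·z**2 - 17·z - 15.
The remaining quadratic factors as (z - 5)(4·z + 3).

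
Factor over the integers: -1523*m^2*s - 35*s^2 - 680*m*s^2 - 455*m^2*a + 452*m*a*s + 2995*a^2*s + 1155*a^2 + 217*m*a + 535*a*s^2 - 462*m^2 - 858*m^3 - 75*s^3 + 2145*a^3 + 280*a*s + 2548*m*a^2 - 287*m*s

Group: 6*m*(-143*m^2 - 338*m*a - 230*m*s - 77*m - 195*a^2 - 290*a*s - 105*a - 75*s^2 - 35*s) + (-11*a + s)*(-143*m^2 - 338*m*a - 230*m*s - 77*m - 195*a^2 - 290*a*s - 105*a - 75*s^2 - 35*s); both groups contain (-143*m^2 - 338*m*a - 230*m*s - 77*m - 195*a^2 - 290*a*s - 105*a - 75*s^2 - 35*s), so (6*m - 11*a + s) is a factor with cofactor -143*m^2 - 338*m*a - 230*m*s - 77*m - 195*a^2 - 290*a*s - 105*a - 75*s^2 - 35*s.
The cofactor groups again: -143*m^2 - 338*m*a - 230*m*s - 77*m - 195*a^2 - 290*a*s - 105*a - 75*s^2 - 35*s = -11*m*(13*m + 13*a + 15*s + 7) + (-15*a - 5*s)*(13*m + 13*a + 15*s + 7); both groups contain (13*m + 13*a + 15*s + 7), giving -(11*m + 15*a + 5*s)*(13*m + 13*a + 15*s + 7).

-(6*m - 11*a + s)*(13*m + 13*a + 15*s + 7)*(11*m + 15*a + 5*s)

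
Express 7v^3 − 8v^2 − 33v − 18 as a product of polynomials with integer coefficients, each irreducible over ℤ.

(7v + 6)(v + 1)(v − 3)

Trying the rational-root candidates, v = 3 is a root, so (v − 3) divides it; the quotient is 7v^2 + 13v + 6.
The remaining quadratic factors as (v + 1)(7v + 6).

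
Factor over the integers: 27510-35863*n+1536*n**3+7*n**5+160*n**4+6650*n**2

By the rational root theorem, n = 1 is a root, giving the factor (n-1) and quotient 7*n**4+167*n**3+1703*n**2+8353*n-27510.
Next, n = 15/7 is a root, so (7*n-15) is a factor; dividing leaves n**3+26*n**2+299*n+1834.
Then n = -14 is a root, so (n+14) is a factor; dividing leaves n**2+12*n+131.
The quadratic n**2+12*n+131 has discriminant -380 < 0 and is irreducible over ℤ.

(7*n-15)*(n+14)*(n-1)*(n**2+12*n+131)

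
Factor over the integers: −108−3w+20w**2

Need a pair with product 20·(−108) = −2160 and sum −3: that's −48 and 45.
Split the middle term: 20w**2−48w + 45w−108 = 4w(5w−12) + 9(5w−12).

(4w+9)(5w−12)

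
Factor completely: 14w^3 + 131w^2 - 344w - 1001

(2w - 7)(7w + 13)(w + 11)

Testing divisors of the constant over divisors of the leading coefficient, w = -11 is a root, so (w + 11) is a factor; dividing leaves 14w^2 - 23w - 91.
The remaining quadratic factors as (2w - 7)(7w + 13).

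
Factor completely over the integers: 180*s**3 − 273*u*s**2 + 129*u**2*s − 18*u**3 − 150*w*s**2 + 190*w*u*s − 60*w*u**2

Group: 10*w*(−6*u**2 + 19*u*s − 15*s**2) + (3*u − 12*s)*(−6*u**2 + 19*u*s − 15*s**2); both groups contain (−6*u**2 + 19*u*s − 15*s**2), so (10*w + 3*u − 12*s) is a factor with cofactor −6*u**2 + 19*u*s − 15*s**2.
The cofactor groups again: −6*u**2 + 19*u*s − 15*s**2 = −3*u*(2*u − 3*s) + 5*s*(2*u − 3*s); both groups contain (2*u − 3*s), giving −(3*u − 5*s)*(2*u − 3*s).

−(10*w + 3*u − 12*s)*(2*u − 3*s)*(3*u − 5*s)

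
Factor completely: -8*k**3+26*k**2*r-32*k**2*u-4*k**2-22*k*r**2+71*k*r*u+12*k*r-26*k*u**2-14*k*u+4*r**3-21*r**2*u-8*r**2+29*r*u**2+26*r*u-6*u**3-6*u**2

Group: k*(-8*k**2+18*k*r-8*k*u-4*k-4*r**2+9*r*u+8*r-2*u**2-2*u) + (-r+3*u)*(-8*k**2+18*k*r-8*k*u-4*k-4*r**2+9*r*u+8*r-2*u**2-2*u); both groups contain (-8*k**2+18*k*r-8*k*u-4*k-4*r**2+9*r*u+8*r-2*u**2-2*u), so (k-r+3*u) is a factor with cofactor -8*k**2+18*k*r-8*k*u-4*k-4*r**2+9*r*u+8*r-2*u**2-2*u.
The cofactor groups again: -8*k**2+18*k*r-8*k*u-4*k-4*r**2+9*r*u+8*r-2*u**2-2*u = -2*k*(4*k-r+2*u+2) + (4*r-u)*(4*k-r+2*u+2); both groups contain (4*k-r+2*u+2), giving -(2*k-4*r+u)*(4*k-r+2*u+2).

-(2*k-4*r+u)*(4*k-r+2*u+2)*(k-r+3*u)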